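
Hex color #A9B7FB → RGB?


Hex: #A9B7FB
R = A9₁₆ = 169
G = B7₁₆ = 183
B = FB₁₆ = 251
= RGB(169, 183, 251)


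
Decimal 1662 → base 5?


Divide by 5 repeatedly:
1662 ÷ 5 = 332 remainder 2
332 ÷ 5 = 66 remainder 2
66 ÷ 5 = 13 remainder 1
13 ÷ 5 = 2 remainder 3
2 ÷ 5 = 0 remainder 2
Reading remainders bottom-up:
= 23122


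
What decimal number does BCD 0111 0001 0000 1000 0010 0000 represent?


Each 4-bit group → digit:
  0111 → 7
  0001 → 1
  0000 → 0
  1000 → 8
  0010 → 2
  0000 → 0
= 710820


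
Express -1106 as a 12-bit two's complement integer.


Original: 010001010010
Step 1 - Invert all bits: 101110101101
Step 2 - Add 1: 101110101101 + 1
= 101110101110 (represents -1106)


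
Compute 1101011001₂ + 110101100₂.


Align and add column by column (LSB to MSB, carry propagating):
  01101011001
+ 00110101100
  -----------
  col 0: 1 + 0 + 0 (carry in) = 1 → bit 1, carry out 0
  col 1: 0 + 0 + 0 (carry in) = 0 → bit 0, carry out 0
  col 2: 0 + 1 + 0 (carry in) = 1 → bit 1, carry out 0
  col 3: 1 + 1 + 0 (carry in) = 2 → bit 0, carry out 1
  col 4: 1 + 0 + 1 (carry in) = 2 → bit 0, carry out 1
  col 5: 0 + 1 + 1 (carry in) = 2 → bit 0, carry out 1
  col 6: 1 + 0 + 1 (carry in) = 2 → bit 0, carry out 1
  col 7: 0 + 1 + 1 (carry in) = 2 → bit 0, carry out 1
  col 8: 1 + 1 + 1 (carry in) = 3 → bit 1, carry out 1
  col 9: 1 + 0 + 1 (carry in) = 2 → bit 0, carry out 1
  col 10: 0 + 0 + 1 (carry in) = 1 → bit 1, carry out 0
Reading bits MSB→LSB: 10100000101
Strip leading zeros: 10100000101
= 10100000101


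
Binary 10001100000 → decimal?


Positional values:
Bit 5: 1 × 2^5 = 32
Bit 6: 1 × 2^6 = 64
Bit 10: 1 × 2^10 = 1024
Sum = 32 + 64 + 1024
= 1120


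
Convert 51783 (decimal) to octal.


Divide by 8 repeatedly:
51783 ÷ 8 = 6472 remainder 7
6472 ÷ 8 = 809 remainder 0
809 ÷ 8 = 101 remainder 1
101 ÷ 8 = 12 remainder 5
12 ÷ 8 = 1 remainder 4
1 ÷ 8 = 0 remainder 1
Reading remainders bottom-up:
= 0o145107


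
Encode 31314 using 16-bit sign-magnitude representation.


Sign bit: 0 (positive)
Magnitude: 31314 = 111101001010010
= 0111101001010010


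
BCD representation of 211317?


Each digit → 4-bit binary:
  2 → 0010
  1 → 0001
  1 → 0001
  3 → 0011
  1 → 0001
  7 → 0111
= 0010 0001 0001 0011 0001 0111


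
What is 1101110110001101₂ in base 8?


Group into 3-bit groups: 001101110110001101
  001 = 1
  101 = 5
  110 = 6
  110 = 6
  001 = 1
  101 = 5
= 0o156615


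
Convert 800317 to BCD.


Each digit → 4-bit binary:
  8 → 1000
  0 → 0000
  0 → 0000
  3 → 0011
  1 → 0001
  7 → 0111
= 1000 0000 0000 0011 0001 0111


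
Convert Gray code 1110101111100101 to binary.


Gray code: 1110101111100101
MSB stays the same: 1
Each subsequent bit = prev_binary XOR current_gray:
  B[1] = 1 XOR 1 = 0
  B[2] = 0 XOR 1 = 1
  B[3] = 1 XOR 0 = 1
  B[4] = 1 XOR 1 = 0
  B[5] = 0 XOR 0 = 0
  B[6] = 0 XOR 1 = 1
  B[7] = 1 XOR 1 = 0
  B[8] = 0 XOR 1 = 1
  B[9] = 1 XOR 1 = 0
  B[10] = 0 XOR 1 = 1
  B[11] = 1 XOR 0 = 1
  B[12] = 1 XOR 0 = 1
  B[13] = 1 XOR 1 = 0
  B[14] = 0 XOR 0 = 0
  B[15] = 0 XOR 1 = 1
= 1011001010111001 (45753 decimal)


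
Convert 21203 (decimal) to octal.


Divide by 8 repeatedly:
21203 ÷ 8 = 2650 remainder 3
2650 ÷ 8 = 331 remainder 2
331 ÷ 8 = 41 remainder 3
41 ÷ 8 = 5 remainder 1
5 ÷ 8 = 0 remainder 5
Reading remainders bottom-up:
= 0o51323


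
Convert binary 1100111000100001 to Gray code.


Binary: 1100111000100001
Gray code: G = B XOR (B >> 1)
B >> 1 = 0110011100010000
1100111000100001 XOR 0110011100010000:
  1 XOR 0 = 1
  1 XOR 1 = 0
  0 XOR 1 = 1
  0 XOR 0 = 0
  1 XOR 0 = 1
  1 XOR 1 = 0
  1 XOR 1 = 0
  0 XOR 1 = 1
  0 XOR 0 = 0
  0 XOR 0 = 0
  1 XOR 0 = 1
  0 XOR 1 = 1
  0 XOR 0 = 0
  0 XOR 0 = 0
  0 XOR 0 = 0
  1 XOR 0 = 1
= 1010100100110001


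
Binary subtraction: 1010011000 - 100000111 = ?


Align and subtract column by column (LSB to MSB, borrowing when needed):
  1010011000
- 0100000111
  ----------
  col 0: (0 - 0 borrow-in) - 1 → borrow from next column: (0+2) - 1 = 1, borrow out 1
  col 1: (0 - 1 borrow-in) - 1 → borrow from next column: (-1+2) - 1 = 0, borrow out 1
  col 2: (0 - 1 borrow-in) - 1 → borrow from next column: (-1+2) - 1 = 0, borrow out 1
  col 3: (1 - 1 borrow-in) - 0 → 0 - 0 = 0, borrow out 0
  col 4: (1 - 0 borrow-in) - 0 → 1 - 0 = 1, borrow out 0
  col 5: (0 - 0 borrow-in) - 0 → 0 - 0 = 0, borrow out 0
  col 6: (0 - 0 borrow-in) - 0 → 0 - 0 = 0, borrow out 0
  col 7: (1 - 0 borrow-in) - 0 → 1 - 0 = 1, borrow out 0
  col 8: (0 - 0 borrow-in) - 1 → borrow from next column: (0+2) - 1 = 1, borrow out 1
  col 9: (1 - 1 borrow-in) - 0 → 0 - 0 = 0, borrow out 0
Reading bits MSB→LSB: 0110010001
Strip leading zeros: 110010001
= 110010001


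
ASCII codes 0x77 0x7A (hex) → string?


Codes (hex): 0x77 0x7A
Per-code ASCII lookup:
  0x77 = 119  (range 97-122: lowercase, 119 - 97 = 22) → 'w'
  0x7A = 122  (range 97-122: lowercase, 122 - 97 = 25) → 'z'
= 'wz'


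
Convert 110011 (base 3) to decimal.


Positional values (base 3):
  1 × 3^0 = 1 × 1 = 1
  1 × 3^1 = 1 × 3 = 3
  0 × 3^2 = 0 × 9 = 0
  0 × 3^3 = 0 × 27 = 0
  1 × 3^4 = 1 × 81 = 81
  1 × 3^5 = 1 × 243 = 243
Sum = 1 + 3 + 0 + 0 + 81 + 243
= 328


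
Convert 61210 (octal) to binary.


Each octal digit → 3 binary bits:
  6 = 110
  1 = 001
  2 = 010
  1 = 001
  0 = 000
Concatenate: 110 001 010 001 000
= 110001010001000


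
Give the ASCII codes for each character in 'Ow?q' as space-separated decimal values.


String: 'Ow?q'  (4 characters)
Per-character ASCII lookup:
  'O': uppercase starts at 65: 'O' = 65 + 14 = 79
  'w': lowercase starts at 97: 'w' = 97 + 22 = 119
  '?': special character: '?' = 63
  'q': lowercase starts at 97: 'q' = 97 + 16 = 113
= 79 119 63 113


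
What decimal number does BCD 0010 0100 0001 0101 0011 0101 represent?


Each 4-bit group → digit:
  0010 → 2
  0100 → 4
  0001 → 1
  0101 → 5
  0011 → 3
  0101 → 5
= 241535


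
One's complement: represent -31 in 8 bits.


Original: 00011111
Invert all bits:
  bit 0: 0 → 1
  bit 1: 0 → 1
  bit 2: 0 → 1
  bit 3: 1 → 0
  bit 4: 1 → 0
  bit 5: 1 → 0
  bit 6: 1 → 0
  bit 7: 1 → 0
= 11100000


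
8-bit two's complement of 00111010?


Original: 00111010
Step 1 - Invert all bits: 11000101
Step 2 - Add 1: 11000101 + 1
= 11000110 (represents -58)


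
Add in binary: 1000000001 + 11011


Align and add column by column (LSB to MSB, carry propagating):
  01000000001
+ 00000011011
  -----------
  col 0: 1 + 1 + 0 (carry in) = 2 → bit 0, carry out 1
  col 1: 0 + 1 + 1 (carry in) = 2 → bit 0, carry out 1
  col 2: 0 + 0 + 1 (carry in) = 1 → bit 1, carry out 0
  col 3: 0 + 1 + 0 (carry in) = 1 → bit 1, carry out 0
  col 4: 0 + 1 + 0 (carry in) = 1 → bit 1, carry out 0
  col 5: 0 + 0 + 0 (carry in) = 0 → bit 0, carry out 0
  col 6: 0 + 0 + 0 (carry in) = 0 → bit 0, carry out 0
  col 7: 0 + 0 + 0 (carry in) = 0 → bit 0, carry out 0
  col 8: 0 + 0 + 0 (carry in) = 0 → bit 0, carry out 0
  col 9: 1 + 0 + 0 (carry in) = 1 → bit 1, carry out 0
  col 10: 0 + 0 + 0 (carry in) = 0 → bit 0, carry out 0
Reading bits MSB→LSB: 01000011100
Strip leading zeros: 1000011100
= 1000011100


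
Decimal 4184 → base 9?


Divide by 9 repeatedly:
4184 ÷ 9 = 464 remainder 8
464 ÷ 9 = 51 remainder 5
51 ÷ 9 = 5 remainder 6
5 ÷ 9 = 0 remainder 5
Reading remainders bottom-up:
= 5658


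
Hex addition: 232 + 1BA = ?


Align and add column by column (LSB to MSB, each column mod 16 with carry):
  0232
+ 01BA
  ----
  col 0: 2(2) + A(10) + 0 (carry in) = 12 → C(12), carry out 0
  col 1: 3(3) + B(11) + 0 (carry in) = 14 → E(14), carry out 0
  col 2: 2(2) + 1(1) + 0 (carry in) = 3 → 3(3), carry out 0
  col 3: 0(0) + 0(0) + 0 (carry in) = 0 → 0(0), carry out 0
Reading digits MSB→LSB: 03EC
Strip leading zeros: 3EC
= 0x3EC


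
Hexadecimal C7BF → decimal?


Positional values:
Position 0: F × 16^0 = 15 × 1 = 15
Position 1: B × 16^1 = 11 × 16 = 176
Position 2: 7 × 16^2 = 7 × 256 = 1792
Position 3: C × 16^3 = 12 × 4096 = 49152
Sum = 15 + 176 + 1792 + 49152
= 51135


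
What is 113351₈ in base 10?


Positional values:
Position 0: 1 × 8^0 = 1
Position 1: 5 × 8^1 = 40
Position 2: 3 × 8^2 = 192
Position 3: 3 × 8^3 = 1536
Position 4: 1 × 8^4 = 4096
Position 5: 1 × 8^5 = 32768
Sum = 1 + 40 + 192 + 1536 + 4096 + 32768
= 38633


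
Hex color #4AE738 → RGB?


Hex: #4AE738
R = 4A₁₆ = 74
G = E7₁₆ = 231
B = 38₁₆ = 56
= RGB(74, 231, 56)


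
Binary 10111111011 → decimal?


Positional values:
Bit 0: 1 × 2^0 = 1
Bit 1: 1 × 2^1 = 2
Bit 3: 1 × 2^3 = 8
Bit 4: 1 × 2^4 = 16
Bit 5: 1 × 2^5 = 32
Bit 6: 1 × 2^6 = 64
Bit 7: 1 × 2^7 = 128
Bit 8: 1 × 2^8 = 256
Bit 10: 1 × 2^10 = 1024
Sum = 1 + 2 + 8 + 16 + 32 + 64 + 128 + 256 + 1024
= 1531


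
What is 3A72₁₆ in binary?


Each hex digit → 4 binary bits:
  3 = 0011
  A = 1010
  7 = 0111
  2 = 0010
Concatenate: 0011 1010 0111 0010
= 0011101001110010


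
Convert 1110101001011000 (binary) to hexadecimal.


Group into 4-bit nibbles: 1110101001011000
  1110 = E
  1010 = A
  0101 = 5
  1000 = 8
= 0xEA58


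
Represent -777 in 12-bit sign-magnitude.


Sign bit: 1 (negative)
Magnitude: 777 = 01100001001
= 101100001001


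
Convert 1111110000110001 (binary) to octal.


Group into 3-bit groups: 001111110000110001
  001 = 1
  111 = 7
  110 = 6
  000 = 0
  110 = 6
  001 = 1
= 0o176061


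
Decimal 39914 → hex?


Divide by 16 repeatedly:
39914 ÷ 16 = 2494 remainder 10 (A)
2494 ÷ 16 = 155 remainder 14 (E)
155 ÷ 16 = 9 remainder 11 (B)
9 ÷ 16 = 0 remainder 9 (9)
Reading remainders bottom-up:
= 0x9BEA


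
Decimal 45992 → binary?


Divide by 2 repeatedly:
45992 ÷ 2 = 22996 remainder 0
22996 ÷ 2 = 11498 remainder 0
11498 ÷ 2 = 5749 remainder 0
5749 ÷ 2 = 2874 remainder 1
2874 ÷ 2 = 1437 remainder 0
1437 ÷ 2 = 718 remainder 1
718 ÷ 2 = 359 remainder 0
359 ÷ 2 = 179 remainder 1
179 ÷ 2 = 89 remainder 1
89 ÷ 2 = 44 remainder 1
44 ÷ 2 = 22 remainder 0
22 ÷ 2 = 11 remainder 0
11 ÷ 2 = 5 remainder 1
5 ÷ 2 = 2 remainder 1
2 ÷ 2 = 1 remainder 0
1 ÷ 2 = 0 remainder 1
Reading remainders bottom-up:
= 1011001110101000


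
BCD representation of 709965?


Each digit → 4-bit binary:
  7 → 0111
  0 → 0000
  9 → 1001
  9 → 1001
  6 → 0110
  5 → 0101
= 0111 0000 1001 1001 0110 0101


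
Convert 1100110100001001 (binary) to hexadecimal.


Group into 4-bit nibbles: 1100110100001001
  1100 = C
  1101 = D
  0000 = 0
  1001 = 9
= 0xCD09


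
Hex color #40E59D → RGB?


Hex: #40E59D
R = 40₁₆ = 64
G = E5₁₆ = 229
B = 9D₁₆ = 157
= RGB(64, 229, 157)


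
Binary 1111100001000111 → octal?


Group into 3-bit groups: 001111100001000111
  001 = 1
  111 = 7
  100 = 4
  001 = 1
  000 = 0
  111 = 7
= 0o174107


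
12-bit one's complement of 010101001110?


Original: 010101001110
Invert all bits:
  bit 0: 0 → 1
  bit 1: 1 → 0
  bit 2: 0 → 1
  bit 3: 1 → 0
  bit 4: 0 → 1
  bit 5: 1 → 0
  bit 6: 0 → 1
  bit 7: 0 → 1
  bit 8: 1 → 0
  bit 9: 1 → 0
  bit 10: 1 → 0
  bit 11: 0 → 1
= 101010110001


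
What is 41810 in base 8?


Divide by 8 repeatedly:
41810 ÷ 8 = 5226 remainder 2
5226 ÷ 8 = 653 remainder 2
653 ÷ 8 = 81 remainder 5
81 ÷ 8 = 10 remainder 1
10 ÷ 8 = 1 remainder 2
1 ÷ 8 = 0 remainder 1
Reading remainders bottom-up:
= 0o121522


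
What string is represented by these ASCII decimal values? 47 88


Codes (decimal): 47 88
Per-code ASCII lookup:
  47  (special character) → '/'
  88  (range 65-90: uppercase, 88 - 65 = 23) → 'X'
= '/X'


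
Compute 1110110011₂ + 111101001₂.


Align and add column by column (LSB to MSB, carry propagating):
  01110110011
+ 00111101001
  -----------
  col 0: 1 + 1 + 0 (carry in) = 2 → bit 0, carry out 1
  col 1: 1 + 0 + 1 (carry in) = 2 → bit 0, carry out 1
  col 2: 0 + 0 + 1 (carry in) = 1 → bit 1, carry out 0
  col 3: 0 + 1 + 0 (carry in) = 1 → bit 1, carry out 0
  col 4: 1 + 0 + 0 (carry in) = 1 → bit 1, carry out 0
  col 5: 1 + 1 + 0 (carry in) = 2 → bit 0, carry out 1
  col 6: 0 + 1 + 1 (carry in) = 2 → bit 0, carry out 1
  col 7: 1 + 1 + 1 (carry in) = 3 → bit 1, carry out 1
  col 8: 1 + 1 + 1 (carry in) = 3 → bit 1, carry out 1
  col 9: 1 + 0 + 1 (carry in) = 2 → bit 0, carry out 1
  col 10: 0 + 0 + 1 (carry in) = 1 → bit 1, carry out 0
Reading bits MSB→LSB: 10110011100
Strip leading zeros: 10110011100
= 10110011100


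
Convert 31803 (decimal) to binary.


Divide by 2 repeatedly:
31803 ÷ 2 = 15901 remainder 1
15901 ÷ 2 = 7950 remainder 1
7950 ÷ 2 = 3975 remainder 0
3975 ÷ 2 = 1987 remainder 1
1987 ÷ 2 = 993 remainder 1
993 ÷ 2 = 496 remainder 1
496 ÷ 2 = 248 remainder 0
248 ÷ 2 = 124 remainder 0
124 ÷ 2 = 62 remainder 0
62 ÷ 2 = 31 remainder 0
31 ÷ 2 = 15 remainder 1
15 ÷ 2 = 7 remainder 1
7 ÷ 2 = 3 remainder 1
3 ÷ 2 = 1 remainder 1
1 ÷ 2 = 0 remainder 1
Reading remainders bottom-up:
= 111110000111011


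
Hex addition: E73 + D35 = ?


Align and add column by column (LSB to MSB, each column mod 16 with carry):
  0E73
+ 0D35
  ----
  col 0: 3(3) + 5(5) + 0 (carry in) = 8 → 8(8), carry out 0
  col 1: 7(7) + 3(3) + 0 (carry in) = 10 → A(10), carry out 0
  col 2: E(14) + D(13) + 0 (carry in) = 27 → B(11), carry out 1
  col 3: 0(0) + 0(0) + 1 (carry in) = 1 → 1(1), carry out 0
Reading digits MSB→LSB: 1BA8
Strip leading zeros: 1BA8
= 0x1BA8


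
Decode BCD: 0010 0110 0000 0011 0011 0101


Each 4-bit group → digit:
  0010 → 2
  0110 → 6
  0000 → 0
  0011 → 3
  0011 → 3
  0101 → 5
= 260335


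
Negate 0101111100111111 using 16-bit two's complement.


Original: 0101111100111111
Step 1 - Invert all bits: 1010000011000000
Step 2 - Add 1: 1010000011000000 + 1
= 1010000011000001 (represents -24383)


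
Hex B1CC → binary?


Each hex digit → 4 binary bits:
  B = 1011
  1 = 0001
  C = 1100
  C = 1100
Concatenate: 1011 0001 1100 1100
= 1011000111001100


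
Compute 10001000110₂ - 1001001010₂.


Align and subtract column by column (LSB to MSB, borrowing when needed):
  10001000110
- 01001001010
  -----------
  col 0: (0 - 0 borrow-in) - 0 → 0 - 0 = 0, borrow out 0
  col 1: (1 - 0 borrow-in) - 1 → 1 - 1 = 0, borrow out 0
  col 2: (1 - 0 borrow-in) - 0 → 1 - 0 = 1, borrow out 0
  col 3: (0 - 0 borrow-in) - 1 → borrow from next column: (0+2) - 1 = 1, borrow out 1
  col 4: (0 - 1 borrow-in) - 0 → borrow from next column: (-1+2) - 0 = 1, borrow out 1
  col 5: (0 - 1 borrow-in) - 0 → borrow from next column: (-1+2) - 0 = 1, borrow out 1
  col 6: (1 - 1 borrow-in) - 1 → borrow from next column: (0+2) - 1 = 1, borrow out 1
  col 7: (0 - 1 borrow-in) - 0 → borrow from next column: (-1+2) - 0 = 1, borrow out 1
  col 8: (0 - 1 borrow-in) - 0 → borrow from next column: (-1+2) - 0 = 1, borrow out 1
  col 9: (0 - 1 borrow-in) - 1 → borrow from next column: (-1+2) - 1 = 0, borrow out 1
  col 10: (1 - 1 borrow-in) - 0 → 0 - 0 = 0, borrow out 0
Reading bits MSB→LSB: 00111111100
Strip leading zeros: 111111100
= 111111100


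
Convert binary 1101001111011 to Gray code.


Binary: 1101001111011
Gray code: G = B XOR (B >> 1)
B >> 1 = 0110100111101
1101001111011 XOR 0110100111101:
  1 XOR 0 = 1
  1 XOR 1 = 0
  0 XOR 1 = 1
  1 XOR 0 = 1
  0 XOR 1 = 1
  0 XOR 0 = 0
  1 XOR 0 = 1
  1 XOR 1 = 0
  1 XOR 1 = 0
  1 XOR 1 = 0
  0 XOR 1 = 1
  1 XOR 0 = 1
  1 XOR 1 = 0
= 1011101000110


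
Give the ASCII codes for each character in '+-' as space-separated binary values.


String: '+-'  (2 characters)
Per-character ASCII lookup:
  '+': special character: '+' = 43 → 101011
  '-': special character: '-' = 45 → 101101
= 101011 101101


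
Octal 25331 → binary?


Each octal digit → 3 binary bits:
  2 = 010
  5 = 101
  3 = 011
  3 = 011
  1 = 001
Concatenate: 010 101 011 011 001
= 010101011011001


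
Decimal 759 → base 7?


Divide by 7 repeatedly:
759 ÷ 7 = 108 remainder 3
108 ÷ 7 = 15 remainder 3
15 ÷ 7 = 2 remainder 1
2 ÷ 7 = 0 remainder 2
Reading remainders bottom-up:
= 2133


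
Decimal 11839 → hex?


Divide by 16 repeatedly:
11839 ÷ 16 = 739 remainder 15 (F)
739 ÷ 16 = 46 remainder 3 (3)
46 ÷ 16 = 2 remainder 14 (E)
2 ÷ 16 = 0 remainder 2 (2)
Reading remainders bottom-up:
= 0x2E3F


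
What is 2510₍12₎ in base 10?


Positional values (base 12):
  0 × 12^0 = 0 × 1 = 0
  1 × 12^1 = 1 × 12 = 12
  5 × 12^2 = 5 × 144 = 720
  2 × 12^3 = 2 × 1728 = 3456
Sum = 0 + 12 + 720 + 3456
= 4188


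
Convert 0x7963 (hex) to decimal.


Positional values:
Position 0: 3 × 16^0 = 3 × 1 = 3
Position 1: 6 × 16^1 = 6 × 16 = 96
Position 2: 9 × 16^2 = 9 × 256 = 2304
Position 3: 7 × 16^3 = 7 × 4096 = 28672
Sum = 3 + 96 + 2304 + 28672
= 31075


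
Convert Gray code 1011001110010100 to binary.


Gray code: 1011001110010100
MSB stays the same: 1
Each subsequent bit = prev_binary XOR current_gray:
  B[1] = 1 XOR 0 = 1
  B[2] = 1 XOR 1 = 0
  B[3] = 0 XOR 1 = 1
  B[4] = 1 XOR 0 = 1
  B[5] = 1 XOR 0 = 1
  B[6] = 1 XOR 1 = 0
  B[7] = 0 XOR 1 = 1
  B[8] = 1 XOR 1 = 0
  B[9] = 0 XOR 0 = 0
  B[10] = 0 XOR 0 = 0
  B[11] = 0 XOR 1 = 1
  B[12] = 1 XOR 0 = 1
  B[13] = 1 XOR 1 = 0
  B[14] = 0 XOR 0 = 0
  B[15] = 0 XOR 0 = 0
= 1101110100011000 (56600 decimal)


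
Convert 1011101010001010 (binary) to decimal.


Positional values:
Bit 1: 1 × 2^1 = 2
Bit 3: 1 × 2^3 = 8
Bit 7: 1 × 2^7 = 128
Bit 9: 1 × 2^9 = 512
Bit 11: 1 × 2^11 = 2048
Bit 12: 1 × 2^12 = 4096
Bit 13: 1 × 2^13 = 8192
Bit 15: 1 × 2^15 = 32768
Sum = 2 + 8 + 128 + 512 + 2048 + 4096 + 8192 + 32768
= 47754


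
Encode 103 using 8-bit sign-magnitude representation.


Sign bit: 0 (positive)
Magnitude: 103 = 1100111
= 01100111


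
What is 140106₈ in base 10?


Positional values:
Position 0: 6 × 8^0 = 6
Position 1: 0 × 8^1 = 0
Position 2: 1 × 8^2 = 64
Position 3: 0 × 8^3 = 0
Position 4: 4 × 8^4 = 16384
Position 5: 1 × 8^5 = 32768
Sum = 6 + 0 + 64 + 0 + 16384 + 32768
= 49222


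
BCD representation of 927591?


Each digit → 4-bit binary:
  9 → 1001
  2 → 0010
  7 → 0111
  5 → 0101
  9 → 1001
  1 → 0001
= 1001 0010 0111 0101 1001 0001


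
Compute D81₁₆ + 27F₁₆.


Align and add column by column (LSB to MSB, each column mod 16 with carry):
  0D81
+ 027F
  ----
  col 0: 1(1) + F(15) + 0 (carry in) = 16 → 0(0), carry out 1
  col 1: 8(8) + 7(7) + 1 (carry in) = 16 → 0(0), carry out 1
  col 2: D(13) + 2(2) + 1 (carry in) = 16 → 0(0), carry out 1
  col 3: 0(0) + 0(0) + 1 (carry in) = 1 → 1(1), carry out 0
Reading digits MSB→LSB: 1000
Strip leading zeros: 1000
= 0x1000


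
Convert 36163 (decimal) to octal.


Divide by 8 repeatedly:
36163 ÷ 8 = 4520 remainder 3
4520 ÷ 8 = 565 remainder 0
565 ÷ 8 = 70 remainder 5
70 ÷ 8 = 8 remainder 6
8 ÷ 8 = 1 remainder 0
1 ÷ 8 = 0 remainder 1
Reading remainders bottom-up:
= 0o106503


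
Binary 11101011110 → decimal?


Positional values:
Bit 1: 1 × 2^1 = 2
Bit 2: 1 × 2^2 = 4
Bit 3: 1 × 2^3 = 8
Bit 4: 1 × 2^4 = 16
Bit 6: 1 × 2^6 = 64
Bit 8: 1 × 2^8 = 256
Bit 9: 1 × 2^9 = 512
Bit 10: 1 × 2^10 = 1024
Sum = 2 + 4 + 8 + 16 + 64 + 256 + 512 + 1024
= 1886


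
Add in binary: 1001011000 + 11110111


Align and add column by column (LSB to MSB, carry propagating):
  01001011000
+ 00011110111
  -----------
  col 0: 0 + 1 + 0 (carry in) = 1 → bit 1, carry out 0
  col 1: 0 + 1 + 0 (carry in) = 1 → bit 1, carry out 0
  col 2: 0 + 1 + 0 (carry in) = 1 → bit 1, carry out 0
  col 3: 1 + 0 + 0 (carry in) = 1 → bit 1, carry out 0
  col 4: 1 + 1 + 0 (carry in) = 2 → bit 0, carry out 1
  col 5: 0 + 1 + 1 (carry in) = 2 → bit 0, carry out 1
  col 6: 1 + 1 + 1 (carry in) = 3 → bit 1, carry out 1
  col 7: 0 + 1 + 1 (carry in) = 2 → bit 0, carry out 1
  col 8: 0 + 0 + 1 (carry in) = 1 → bit 1, carry out 0
  col 9: 1 + 0 + 0 (carry in) = 1 → bit 1, carry out 0
  col 10: 0 + 0 + 0 (carry in) = 0 → bit 0, carry out 0
Reading bits MSB→LSB: 01101001111
Strip leading zeros: 1101001111
= 1101001111


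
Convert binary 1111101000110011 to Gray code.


Binary: 1111101000110011
Gray code: G = B XOR (B >> 1)
B >> 1 = 0111110100011001
1111101000110011 XOR 0111110100011001:
  1 XOR 0 = 1
  1 XOR 1 = 0
  1 XOR 1 = 0
  1 XOR 1 = 0
  1 XOR 1 = 0
  0 XOR 1 = 1
  1 XOR 0 = 1
  0 XOR 1 = 1
  0 XOR 0 = 0
  0 XOR 0 = 0
  1 XOR 0 = 1
  1 XOR 1 = 0
  0 XOR 1 = 1
  0 XOR 0 = 0
  1 XOR 0 = 1
  1 XOR 1 = 0
= 1000011100101010


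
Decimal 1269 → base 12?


Divide by 12 repeatedly:
1269 ÷ 12 = 105 remainder 9
105 ÷ 12 = 8 remainder 9
8 ÷ 12 = 0 remainder 8
Reading remainders bottom-up:
= 899


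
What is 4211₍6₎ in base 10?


Positional values (base 6):
  1 × 6^0 = 1 × 1 = 1
  1 × 6^1 = 1 × 6 = 6
  2 × 6^2 = 2 × 36 = 72
  4 × 6^3 = 4 × 216 = 864
Sum = 1 + 6 + 72 + 864
= 943


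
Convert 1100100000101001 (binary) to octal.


Group into 3-bit groups: 001100100000101001
  001 = 1
  100 = 4
  100 = 4
  000 = 0
  101 = 5
  001 = 1
= 0o144051


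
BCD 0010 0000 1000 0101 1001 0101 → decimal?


Each 4-bit group → digit:
  0010 → 2
  0000 → 0
  1000 → 8
  0101 → 5
  1001 → 9
  0101 → 5
= 208595


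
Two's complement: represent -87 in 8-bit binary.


Original: 01010111
Step 1 - Invert all bits: 10101000
Step 2 - Add 1: 10101000 + 1
= 10101001 (represents -87)


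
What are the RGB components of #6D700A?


Hex: #6D700A
R = 6D₁₆ = 109
G = 70₁₆ = 112
B = 0A₁₆ = 10
= RGB(109, 112, 10)


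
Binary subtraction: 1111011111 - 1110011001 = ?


Align and subtract column by column (LSB to MSB, borrowing when needed):
  1111011111
- 1110011001
  ----------
  col 0: (1 - 0 borrow-in) - 1 → 1 - 1 = 0, borrow out 0
  col 1: (1 - 0 borrow-in) - 0 → 1 - 0 = 1, borrow out 0
  col 2: (1 - 0 borrow-in) - 0 → 1 - 0 = 1, borrow out 0
  col 3: (1 - 0 borrow-in) - 1 → 1 - 1 = 0, borrow out 0
  col 4: (1 - 0 borrow-in) - 1 → 1 - 1 = 0, borrow out 0
  col 5: (0 - 0 borrow-in) - 0 → 0 - 0 = 0, borrow out 0
  col 6: (1 - 0 borrow-in) - 0 → 1 - 0 = 1, borrow out 0
  col 7: (1 - 0 borrow-in) - 1 → 1 - 1 = 0, borrow out 0
  col 8: (1 - 0 borrow-in) - 1 → 1 - 1 = 0, borrow out 0
  col 9: (1 - 0 borrow-in) - 1 → 1 - 1 = 0, borrow out 0
Reading bits MSB→LSB: 0001000110
Strip leading zeros: 1000110
= 1000110


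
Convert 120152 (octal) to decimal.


Positional values:
Position 0: 2 × 8^0 = 2
Position 1: 5 × 8^1 = 40
Position 2: 1 × 8^2 = 64
Position 3: 0 × 8^3 = 0
Position 4: 2 × 8^4 = 8192
Position 5: 1 × 8^5 = 32768
Sum = 2 + 40 + 64 + 0 + 8192 + 32768
= 41066


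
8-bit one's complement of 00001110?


Original: 00001110
Invert all bits:
  bit 0: 0 → 1
  bit 1: 0 → 1
  bit 2: 0 → 1
  bit 3: 0 → 1
  bit 4: 1 → 0
  bit 5: 1 → 0
  bit 6: 1 → 0
  bit 7: 0 → 1
= 11110001


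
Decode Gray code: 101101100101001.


Gray code: 101101100101001
MSB stays the same: 1
Each subsequent bit = prev_binary XOR current_gray:
  B[1] = 1 XOR 0 = 1
  B[2] = 1 XOR 1 = 0
  B[3] = 0 XOR 1 = 1
  B[4] = 1 XOR 0 = 1
  B[5] = 1 XOR 1 = 0
  B[6] = 0 XOR 1 = 1
  B[7] = 1 XOR 0 = 1
  B[8] = 1 XOR 0 = 1
  B[9] = 1 XOR 1 = 0
  B[10] = 0 XOR 0 = 0
  B[11] = 0 XOR 1 = 1
  B[12] = 1 XOR 0 = 1
  B[13] = 1 XOR 0 = 1
  B[14] = 1 XOR 1 = 0
= 110110111001110 (28110 decimal)


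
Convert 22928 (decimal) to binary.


Divide by 2 repeatedly:
22928 ÷ 2 = 11464 remainder 0
11464 ÷ 2 = 5732 remainder 0
5732 ÷ 2 = 2866 remainder 0
2866 ÷ 2 = 1433 remainder 0
1433 ÷ 2 = 716 remainder 1
716 ÷ 2 = 358 remainder 0
358 ÷ 2 = 179 remainder 0
179 ÷ 2 = 89 remainder 1
89 ÷ 2 = 44 remainder 1
44 ÷ 2 = 22 remainder 0
22 ÷ 2 = 11 remainder 0
11 ÷ 2 = 5 remainder 1
5 ÷ 2 = 2 remainder 1
2 ÷ 2 = 1 remainder 0
1 ÷ 2 = 0 remainder 1
Reading remainders bottom-up:
= 101100110010000


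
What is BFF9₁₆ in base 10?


Positional values:
Position 0: 9 × 16^0 = 9 × 1 = 9
Position 1: F × 16^1 = 15 × 16 = 240
Position 2: F × 16^2 = 15 × 256 = 3840
Position 3: B × 16^3 = 11 × 4096 = 45056
Sum = 9 + 240 + 3840 + 45056
= 49145


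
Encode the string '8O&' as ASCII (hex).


String: '8O&'  (3 characters)
Per-character ASCII lookup:
  '8': digits start at 48: '8' = 48 + 8 = 56 → 0x38
  'O': uppercase starts at 65: 'O' = 65 + 14 = 79 → 0x4F
  '&': special character: '&' = 38 → 0x26
= 0x38 0x4F 0x26


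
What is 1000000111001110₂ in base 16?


Group into 4-bit nibbles: 1000000111001110
  1000 = 8
  0001 = 1
  1100 = C
  1110 = E
= 0x81CE


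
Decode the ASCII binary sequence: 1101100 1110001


Codes (binary): 1101100 1110001
Per-code ASCII lookup:
  1101100 = 108  (range 97-122: lowercase, 108 - 97 = 11) → 'l'
  1110001 = 113  (range 97-122: lowercase, 113 - 97 = 16) → 'q'
= 'lq'


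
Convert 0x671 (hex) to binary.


Each hex digit → 4 binary bits:
  6 = 0110
  7 = 0111
  1 = 0001
Concatenate: 0110 0111 0001
= 011001110001


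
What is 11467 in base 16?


Divide by 16 repeatedly:
11467 ÷ 16 = 716 remainder 11 (B)
716 ÷ 16 = 44 remainder 12 (C)
44 ÷ 16 = 2 remainder 12 (C)
2 ÷ 16 = 0 remainder 2 (2)
Reading remainders bottom-up:
= 0x2CCB


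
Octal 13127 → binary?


Each octal digit → 3 binary bits:
  1 = 001
  3 = 011
  1 = 001
  2 = 010
  7 = 111
Concatenate: 001 011 001 010 111
= 001011001010111


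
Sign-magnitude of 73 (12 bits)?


Sign bit: 0 (positive)
Magnitude: 73 = 00001001001
= 000001001001


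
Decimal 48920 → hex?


Divide by 16 repeatedly:
48920 ÷ 16 = 3057 remainder 8 (8)
3057 ÷ 16 = 191 remainder 1 (1)
191 ÷ 16 = 11 remainder 15 (F)
11 ÷ 16 = 0 remainder 11 (B)
Reading remainders bottom-up:
= 0xBF18


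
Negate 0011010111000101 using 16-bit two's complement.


Original: 0011010111000101
Step 1 - Invert all bits: 1100101000111010
Step 2 - Add 1: 1100101000111010 + 1
= 1100101000111011 (represents -13765)


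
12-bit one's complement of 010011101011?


Original: 010011101011
Invert all bits:
  bit 0: 0 → 1
  bit 1: 1 → 0
  bit 2: 0 → 1
  bit 3: 0 → 1
  bit 4: 1 → 0
  bit 5: 1 → 0
  bit 6: 1 → 0
  bit 7: 0 → 1
  bit 8: 1 → 0
  bit 9: 0 → 1
  bit 10: 1 → 0
  bit 11: 1 → 0
= 101100010100


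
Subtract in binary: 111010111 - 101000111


Align and subtract column by column (LSB to MSB, borrowing when needed):
  111010111
- 101000111
  ---------
  col 0: (1 - 0 borrow-in) - 1 → 1 - 1 = 0, borrow out 0
  col 1: (1 - 0 borrow-in) - 1 → 1 - 1 = 0, borrow out 0
  col 2: (1 - 0 borrow-in) - 1 → 1 - 1 = 0, borrow out 0
  col 3: (0 - 0 borrow-in) - 0 → 0 - 0 = 0, borrow out 0
  col 4: (1 - 0 borrow-in) - 0 → 1 - 0 = 1, borrow out 0
  col 5: (0 - 0 borrow-in) - 0 → 0 - 0 = 0, borrow out 0
  col 6: (1 - 0 borrow-in) - 1 → 1 - 1 = 0, borrow out 0
  col 7: (1 - 0 borrow-in) - 0 → 1 - 0 = 1, borrow out 0
  col 8: (1 - 0 borrow-in) - 1 → 1 - 1 = 0, borrow out 0
Reading bits MSB→LSB: 010010000
Strip leading zeros: 10010000
= 10010000


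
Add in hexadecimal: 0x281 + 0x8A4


Align and add column by column (LSB to MSB, each column mod 16 with carry):
  0281
+ 08A4
  ----
  col 0: 1(1) + 4(4) + 0 (carry in) = 5 → 5(5), carry out 0
  col 1: 8(8) + A(10) + 0 (carry in) = 18 → 2(2), carry out 1
  col 2: 2(2) + 8(8) + 1 (carry in) = 11 → B(11), carry out 0
  col 3: 0(0) + 0(0) + 0 (carry in) = 0 → 0(0), carry out 0
Reading digits MSB→LSB: 0B25
Strip leading zeros: B25
= 0xB25


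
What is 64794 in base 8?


Divide by 8 repeatedly:
64794 ÷ 8 = 8099 remainder 2
8099 ÷ 8 = 1012 remainder 3
1012 ÷ 8 = 126 remainder 4
126 ÷ 8 = 15 remainder 6
15 ÷ 8 = 1 remainder 7
1 ÷ 8 = 0 remainder 1
Reading remainders bottom-up:
= 0o176432


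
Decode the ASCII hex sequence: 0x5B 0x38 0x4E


Codes (hex): 0x5B 0x38 0x4E
Per-code ASCII lookup:
  0x5B = 91  (special character) → '['
  0x38 = 56  (range 48-57: digits, 56 - 48 = 8) → '8'
  0x4E = 78  (range 65-90: uppercase, 78 - 65 = 13) → 'N'
= '[8N'


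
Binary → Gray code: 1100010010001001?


Binary: 1100010010001001
Gray code: G = B XOR (B >> 1)
B >> 1 = 0110001001000100
1100010010001001 XOR 0110001001000100:
  1 XOR 0 = 1
  1 XOR 1 = 0
  0 XOR 1 = 1
  0 XOR 0 = 0
  0 XOR 0 = 0
  1 XOR 0 = 1
  0 XOR 1 = 1
  0 XOR 0 = 0
  1 XOR 0 = 1
  0 XOR 1 = 1
  0 XOR 0 = 0
  0 XOR 0 = 0
  1 XOR 0 = 1
  0 XOR 1 = 1
  0 XOR 0 = 0
  1 XOR 0 = 1
= 1010011011001101


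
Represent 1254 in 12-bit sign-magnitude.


Sign bit: 0 (positive)
Magnitude: 1254 = 10011100110
= 010011100110


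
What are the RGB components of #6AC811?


Hex: #6AC811
R = 6A₁₆ = 106
G = C8₁₆ = 200
B = 11₁₆ = 17
= RGB(106, 200, 17)


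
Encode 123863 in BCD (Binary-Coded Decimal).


Each digit → 4-bit binary:
  1 → 0001
  2 → 0010
  3 → 0011
  8 → 1000
  6 → 0110
  3 → 0011
= 0001 0010 0011 1000 0110 0011


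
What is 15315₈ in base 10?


Positional values:
Position 0: 5 × 8^0 = 5
Position 1: 1 × 8^1 = 8
Position 2: 3 × 8^2 = 192
Position 3: 5 × 8^3 = 2560
Position 4: 1 × 8^4 = 4096
Sum = 5 + 8 + 192 + 2560 + 4096
= 6861


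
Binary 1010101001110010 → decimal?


Positional values:
Bit 1: 1 × 2^1 = 2
Bit 4: 1 × 2^4 = 16
Bit 5: 1 × 2^5 = 32
Bit 6: 1 × 2^6 = 64
Bit 9: 1 × 2^9 = 512
Bit 11: 1 × 2^11 = 2048
Bit 13: 1 × 2^13 = 8192
Bit 15: 1 × 2^15 = 32768
Sum = 2 + 16 + 32 + 64 + 512 + 2048 + 8192 + 32768
= 43634


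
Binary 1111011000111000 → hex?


Group into 4-bit nibbles: 1111011000111000
  1111 = F
  0110 = 6
  0011 = 3
  1000 = 8
= 0xF638


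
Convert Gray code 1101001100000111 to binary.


Gray code: 1101001100000111
MSB stays the same: 1
Each subsequent bit = prev_binary XOR current_gray:
  B[1] = 1 XOR 1 = 0
  B[2] = 0 XOR 0 = 0
  B[3] = 0 XOR 1 = 1
  B[4] = 1 XOR 0 = 1
  B[5] = 1 XOR 0 = 1
  B[6] = 1 XOR 1 = 0
  B[7] = 0 XOR 1 = 1
  B[8] = 1 XOR 0 = 1
  B[9] = 1 XOR 0 = 1
  B[10] = 1 XOR 0 = 1
  B[11] = 1 XOR 0 = 1
  B[12] = 1 XOR 0 = 1
  B[13] = 1 XOR 1 = 0
  B[14] = 0 XOR 1 = 1
  B[15] = 1 XOR 1 = 0
= 1001110111111010 (40442 decimal)


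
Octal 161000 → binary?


Each octal digit → 3 binary bits:
  1 = 001
  6 = 110
  1 = 001
  0 = 000
  0 = 000
  0 = 000
Concatenate: 001 110 001 000 000 000
= 001110001000000000


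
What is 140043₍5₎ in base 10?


Positional values (base 5):
  3 × 5^0 = 3 × 1 = 3
  4 × 5^1 = 4 × 5 = 20
  0 × 5^2 = 0 × 25 = 0
  0 × 5^3 = 0 × 125 = 0
  4 × 5^4 = 4 × 625 = 2500
  1 × 5^5 = 1 × 3125 = 3125
Sum = 3 + 20 + 0 + 0 + 2500 + 3125
= 5648


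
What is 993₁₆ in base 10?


Positional values:
Position 0: 3 × 16^0 = 3 × 1 = 3
Position 1: 9 × 16^1 = 9 × 16 = 144
Position 2: 9 × 16^2 = 9 × 256 = 2304
Sum = 3 + 144 + 2304
= 2451


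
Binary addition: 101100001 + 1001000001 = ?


Align and add column by column (LSB to MSB, carry propagating):
  00101100001
+ 01001000001
  -----------
  col 0: 1 + 1 + 0 (carry in) = 2 → bit 0, carry out 1
  col 1: 0 + 0 + 1 (carry in) = 1 → bit 1, carry out 0
  col 2: 0 + 0 + 0 (carry in) = 0 → bit 0, carry out 0
  col 3: 0 + 0 + 0 (carry in) = 0 → bit 0, carry out 0
  col 4: 0 + 0 + 0 (carry in) = 0 → bit 0, carry out 0
  col 5: 1 + 0 + 0 (carry in) = 1 → bit 1, carry out 0
  col 6: 1 + 1 + 0 (carry in) = 2 → bit 0, carry out 1
  col 7: 0 + 0 + 1 (carry in) = 1 → bit 1, carry out 0
  col 8: 1 + 0 + 0 (carry in) = 1 → bit 1, carry out 0
  col 9: 0 + 1 + 0 (carry in) = 1 → bit 1, carry out 0
  col 10: 0 + 0 + 0 (carry in) = 0 → bit 0, carry out 0
Reading bits MSB→LSB: 01110100010
Strip leading zeros: 1110100010
= 1110100010


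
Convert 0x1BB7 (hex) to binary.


Each hex digit → 4 binary bits:
  1 = 0001
  B = 1011
  B = 1011
  7 = 0111
Concatenate: 0001 1011 1011 0111
= 0001101110110111


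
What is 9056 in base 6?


Divide by 6 repeatedly:
9056 ÷ 6 = 1509 remainder 2
1509 ÷ 6 = 251 remainder 3
251 ÷ 6 = 41 remainder 5
41 ÷ 6 = 6 remainder 5
6 ÷ 6 = 1 remainder 0
1 ÷ 6 = 0 remainder 1
Reading remainders bottom-up:
= 105532


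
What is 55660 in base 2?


Divide by 2 repeatedly:
55660 ÷ 2 = 27830 remainder 0
27830 ÷ 2 = 13915 remainder 0
13915 ÷ 2 = 6957 remainder 1
6957 ÷ 2 = 3478 remainder 1
3478 ÷ 2 = 1739 remainder 0
1739 ÷ 2 = 869 remainder 1
869 ÷ 2 = 434 remainder 1
434 ÷ 2 = 217 remainder 0
217 ÷ 2 = 108 remainder 1
108 ÷ 2 = 54 remainder 0
54 ÷ 2 = 27 remainder 0
27 ÷ 2 = 13 remainder 1
13 ÷ 2 = 6 remainder 1
6 ÷ 2 = 3 remainder 0
3 ÷ 2 = 1 remainder 1
1 ÷ 2 = 0 remainder 1
Reading remainders bottom-up:
= 1101100101101100


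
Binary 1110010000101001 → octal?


Group into 3-bit groups: 001110010000101001
  001 = 1
  110 = 6
  010 = 2
  000 = 0
  101 = 5
  001 = 1
= 0o162051


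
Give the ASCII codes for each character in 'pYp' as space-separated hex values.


String: 'pYp'  (3 characters)
Per-character ASCII lookup:
  'p': lowercase starts at 97: 'p' = 97 + 15 = 112 → 0x70
  'Y': uppercase starts at 65: 'Y' = 65 + 24 = 89 → 0x59
  'p': lowercase starts at 97: 'p' = 97 + 15 = 112 → 0x70
= 0x70 0x59 0x70


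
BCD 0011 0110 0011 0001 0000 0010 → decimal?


Each 4-bit group → digit:
  0011 → 3
  0110 → 6
  0011 → 3
  0001 → 1
  0000 → 0
  0010 → 2
= 363102


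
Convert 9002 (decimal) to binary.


Divide by 2 repeatedly:
9002 ÷ 2 = 4501 remainder 0
4501 ÷ 2 = 2250 remainder 1
2250 ÷ 2 = 1125 remainder 0
1125 ÷ 2 = 562 remainder 1
562 ÷ 2 = 281 remainder 0
281 ÷ 2 = 140 remainder 1
140 ÷ 2 = 70 remainder 0
70 ÷ 2 = 35 remainder 0
35 ÷ 2 = 17 remainder 1
17 ÷ 2 = 8 remainder 1
8 ÷ 2 = 4 remainder 0
4 ÷ 2 = 2 remainder 0
2 ÷ 2 = 1 remainder 0
1 ÷ 2 = 0 remainder 1
Reading remainders bottom-up:
= 10001100101010


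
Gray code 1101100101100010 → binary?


Gray code: 1101100101100010
MSB stays the same: 1
Each subsequent bit = prev_binary XOR current_gray:
  B[1] = 1 XOR 1 = 0
  B[2] = 0 XOR 0 = 0
  B[3] = 0 XOR 1 = 1
  B[4] = 1 XOR 1 = 0
  B[5] = 0 XOR 0 = 0
  B[6] = 0 XOR 0 = 0
  B[7] = 0 XOR 1 = 1
  B[8] = 1 XOR 0 = 1
  B[9] = 1 XOR 1 = 0
  B[10] = 0 XOR 1 = 1
  B[11] = 1 XOR 0 = 1
  B[12] = 1 XOR 0 = 1
  B[13] = 1 XOR 0 = 1
  B[14] = 1 XOR 1 = 0
  B[15] = 0 XOR 0 = 0
= 1001000110111100 (37308 decimal)


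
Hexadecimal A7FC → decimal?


Positional values:
Position 0: C × 16^0 = 12 × 1 = 12
Position 1: F × 16^1 = 15 × 16 = 240
Position 2: 7 × 16^2 = 7 × 256 = 1792
Position 3: A × 16^3 = 10 × 4096 = 40960
Sum = 12 + 240 + 1792 + 40960
= 43004


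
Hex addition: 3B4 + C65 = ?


Align and add column by column (LSB to MSB, each column mod 16 with carry):
  03B4
+ 0C65
  ----
  col 0: 4(4) + 5(5) + 0 (carry in) = 9 → 9(9), carry out 0
  col 1: B(11) + 6(6) + 0 (carry in) = 17 → 1(1), carry out 1
  col 2: 3(3) + C(12) + 1 (carry in) = 16 → 0(0), carry out 1
  col 3: 0(0) + 0(0) + 1 (carry in) = 1 → 1(1), carry out 0
Reading digits MSB→LSB: 1019
Strip leading zeros: 1019
= 0x1019


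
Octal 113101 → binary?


Each octal digit → 3 binary bits:
  1 = 001
  1 = 001
  3 = 011
  1 = 001
  0 = 000
  1 = 001
Concatenate: 001 001 011 001 000 001
= 001001011001000001


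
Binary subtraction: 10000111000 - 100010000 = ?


Align and subtract column by column (LSB to MSB, borrowing when needed):
  10000111000
- 00100010000
  -----------
  col 0: (0 - 0 borrow-in) - 0 → 0 - 0 = 0, borrow out 0
  col 1: (0 - 0 borrow-in) - 0 → 0 - 0 = 0, borrow out 0
  col 2: (0 - 0 borrow-in) - 0 → 0 - 0 = 0, borrow out 0
  col 3: (1 - 0 borrow-in) - 0 → 1 - 0 = 1, borrow out 0
  col 4: (1 - 0 borrow-in) - 1 → 1 - 1 = 0, borrow out 0
  col 5: (1 - 0 borrow-in) - 0 → 1 - 0 = 1, borrow out 0
  col 6: (0 - 0 borrow-in) - 0 → 0 - 0 = 0, borrow out 0
  col 7: (0 - 0 borrow-in) - 0 → 0 - 0 = 0, borrow out 0
  col 8: (0 - 0 borrow-in) - 1 → borrow from next column: (0+2) - 1 = 1, borrow out 1
  col 9: (0 - 1 borrow-in) - 0 → borrow from next column: (-1+2) - 0 = 1, borrow out 1
  col 10: (1 - 1 borrow-in) - 0 → 0 - 0 = 0, borrow out 0
Reading bits MSB→LSB: 01100101000
Strip leading zeros: 1100101000
= 1100101000


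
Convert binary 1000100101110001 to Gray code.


Binary: 1000100101110001
Gray code: G = B XOR (B >> 1)
B >> 1 = 0100010010111000
1000100101110001 XOR 0100010010111000:
  1 XOR 0 = 1
  0 XOR 1 = 1
  0 XOR 0 = 0
  0 XOR 0 = 0
  1 XOR 0 = 1
  0 XOR 1 = 1
  0 XOR 0 = 0
  1 XOR 0 = 1
  0 XOR 1 = 1
  1 XOR 0 = 1
  1 XOR 1 = 0
  1 XOR 1 = 0
  0 XOR 1 = 1
  0 XOR 0 = 0
  0 XOR 0 = 0
  1 XOR 0 = 1
= 1100110111001001


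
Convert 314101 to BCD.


Each digit → 4-bit binary:
  3 → 0011
  1 → 0001
  4 → 0100
  1 → 0001
  0 → 0000
  1 → 0001
= 0011 0001 0100 0001 0000 0001


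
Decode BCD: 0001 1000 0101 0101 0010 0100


Each 4-bit group → digit:
  0001 → 1
  1000 → 8
  0101 → 5
  0101 → 5
  0010 → 2
  0100 → 4
= 185524


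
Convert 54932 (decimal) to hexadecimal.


Divide by 16 repeatedly:
54932 ÷ 16 = 3433 remainder 4 (4)
3433 ÷ 16 = 214 remainder 9 (9)
214 ÷ 16 = 13 remainder 6 (6)
13 ÷ 16 = 0 remainder 13 (D)
Reading remainders bottom-up:
= 0xD694


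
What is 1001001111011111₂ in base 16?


Group into 4-bit nibbles: 1001001111011111
  1001 = 9
  0011 = 3
  1101 = D
  1111 = F
= 0x93DF


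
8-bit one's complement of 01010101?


Original: 01010101
Invert all bits:
  bit 0: 0 → 1
  bit 1: 1 → 0
  bit 2: 0 → 1
  bit 3: 1 → 0
  bit 4: 0 → 1
  bit 5: 1 → 0
  bit 6: 0 → 1
  bit 7: 1 → 0
= 10101010


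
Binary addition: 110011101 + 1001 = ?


Align and add column by column (LSB to MSB, carry propagating):
  0110011101
+ 0000001001
  ----------
  col 0: 1 + 1 + 0 (carry in) = 2 → bit 0, carry out 1
  col 1: 0 + 0 + 1 (carry in) = 1 → bit 1, carry out 0
  col 2: 1 + 0 + 0 (carry in) = 1 → bit 1, carry out 0
  col 3: 1 + 1 + 0 (carry in) = 2 → bit 0, carry out 1
  col 4: 1 + 0 + 1 (carry in) = 2 → bit 0, carry out 1
  col 5: 0 + 0 + 1 (carry in) = 1 → bit 1, carry out 0
  col 6: 0 + 0 + 0 (carry in) = 0 → bit 0, carry out 0
  col 7: 1 + 0 + 0 (carry in) = 1 → bit 1, carry out 0
  col 8: 1 + 0 + 0 (carry in) = 1 → bit 1, carry out 0
  col 9: 0 + 0 + 0 (carry in) = 0 → bit 0, carry out 0
Reading bits MSB→LSB: 0110100110
Strip leading zeros: 110100110
= 110100110


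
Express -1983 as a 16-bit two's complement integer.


Original: 0000011110111111
Step 1 - Invert all bits: 1111100001000000
Step 2 - Add 1: 1111100001000000 + 1
= 1111100001000001 (represents -1983)


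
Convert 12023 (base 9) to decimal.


Positional values (base 9):
  3 × 9^0 = 3 × 1 = 3
  2 × 9^1 = 2 × 9 = 18
  0 × 9^2 = 0 × 81 = 0
  2 × 9^3 = 2 × 729 = 1458
  1 × 9^4 = 1 × 6561 = 6561
Sum = 3 + 18 + 0 + 1458 + 6561
= 8040


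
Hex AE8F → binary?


Each hex digit → 4 binary bits:
  A = 1010
  E = 1110
  8 = 1000
  F = 1111
Concatenate: 1010 1110 1000 1111
= 1010111010001111


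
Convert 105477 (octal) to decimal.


Positional values:
Position 0: 7 × 8^0 = 7
Position 1: 7 × 8^1 = 56
Position 2: 4 × 8^2 = 256
Position 3: 5 × 8^3 = 2560
Position 4: 0 × 8^4 = 0
Position 5: 1 × 8^5 = 32768
Sum = 7 + 56 + 256 + 2560 + 0 + 32768
= 35647


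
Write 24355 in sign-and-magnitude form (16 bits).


Sign bit: 0 (positive)
Magnitude: 24355 = 101111100100011
= 0101111100100011


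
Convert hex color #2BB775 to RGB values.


Hex: #2BB775
R = 2B₁₆ = 43
G = B7₁₆ = 183
B = 75₁₆ = 117
= RGB(43, 183, 117)


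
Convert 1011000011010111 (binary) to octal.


Group into 3-bit groups: 001011000011010111
  001 = 1
  011 = 3
  000 = 0
  011 = 3
  010 = 2
  111 = 7
= 0o130327


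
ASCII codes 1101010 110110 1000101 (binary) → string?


Codes (binary): 1101010 110110 1000101
Per-code ASCII lookup:
  1101010 = 106  (range 97-122: lowercase, 106 - 97 = 9) → 'j'
  110110 = 54  (range 48-57: digits, 54 - 48 = 6) → '6'
  1000101 = 69  (range 65-90: uppercase, 69 - 65 = 4) → 'E'
= 'j6E'
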